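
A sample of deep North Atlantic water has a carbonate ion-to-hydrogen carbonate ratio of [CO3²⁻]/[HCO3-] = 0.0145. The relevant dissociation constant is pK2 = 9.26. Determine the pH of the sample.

From K2 = [H⁺][CO3²⁻]/[HCO3-]:  pH = pK2 + log₁₀([CO3²⁻]/[HCO3-])
log₁₀(0.0145) = -1.839
pH = 9.26 + (-1.839) = 7.42

pH = 7.42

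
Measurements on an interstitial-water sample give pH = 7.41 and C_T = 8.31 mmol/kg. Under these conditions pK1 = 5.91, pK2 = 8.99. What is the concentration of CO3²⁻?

[CO3²⁻] = 0.207 mmol/kg

α₂ = 1 / (1 + [H⁺]/K2 + [H⁺]²/(K1K2)) = 1 / (1 + 10^+1.58 + 10^+0.08)
   = 1 / (1 + 38.019 + 1.2023) = 1/40.221 = 0.02486
[CO3²⁻] = α₂ × DIC = 0.02486 × 8.31 = 0.207 mmol/kg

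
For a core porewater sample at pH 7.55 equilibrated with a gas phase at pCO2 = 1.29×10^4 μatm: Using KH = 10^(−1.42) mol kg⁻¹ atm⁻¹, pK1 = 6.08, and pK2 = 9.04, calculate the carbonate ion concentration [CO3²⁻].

[CO2*] = KH · pCO2 = 10^(−1.42) × 1.29×10^4×10^-6 = 4.904×10^-4 mol/kg
α₀ = 1/(1 + K1/[H⁺] + K1K2/[H⁺]²) = 1/(1 + 10^+1.47 + 10^-0.02) = 0.03178
DIC = [CO2*]/α₀ = 4.904×10^-4 / 0.03178 = 15.43 mmol/kg
[CO3²⁻] = α₂·DIC; α₂ = 0.03035, so [CO3²⁻] = 0.03035 × 15.43 = 0.468 mmol/kg

[CO3²⁻] = 0.468 mmol/kg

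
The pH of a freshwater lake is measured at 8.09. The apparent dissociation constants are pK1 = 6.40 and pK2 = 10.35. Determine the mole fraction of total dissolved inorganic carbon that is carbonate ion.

α₂ = 0.00536

α₂ = 1 / (1 + [H⁺]/K2 + [H⁺]²/(K1K2)) = 1 / (1 + 10^+2.26 + 10^+0.57)
   = 1 / (1 + 181.97 + 3.7154) = 1/186.69 = 0.005357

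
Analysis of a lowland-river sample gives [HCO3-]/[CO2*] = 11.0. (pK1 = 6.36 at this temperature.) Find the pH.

pH = 7.40

From K1 = [H⁺][HCO3-]/[CO2*]:  pH = pK1 + log₁₀([HCO3-]/[CO2*])
log₁₀(11.0) = +1.041
pH = 6.36 + (+1.041) = 7.40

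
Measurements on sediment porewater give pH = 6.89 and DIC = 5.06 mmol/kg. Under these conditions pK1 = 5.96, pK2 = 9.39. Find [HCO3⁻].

[HCO3⁻] = 4.52 mmol/kg

α₁ = 1 / (1 + [H⁺]/K1 + K2/[H⁺]) = 1 / (1 + 10^-0.93 + 10^-2.50)
   = 1 / (1 + 0.11749 + 0.0031623) = 1/1.1207 = 0.8923
[HCO3⁻] = α₁ × DIC = 0.8923 × 5.06 = 4.52 mmol/kg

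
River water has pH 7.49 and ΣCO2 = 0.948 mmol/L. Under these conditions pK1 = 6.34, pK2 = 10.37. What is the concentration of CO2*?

[CO2*] = 0.0626 mmol/L

α₀ = 1 / (1 + K1/[H⁺] + K1K2/[H⁺]²) = 1 / (1 + 10^+1.15 + 10^-1.73)
   = 1 / (1 + 14.125 + 0.018621) = 1/15.144 = 0.06603
[CO2*] = α₀ × DIC = 0.06603 × 0.948 = 0.0626 mmol/L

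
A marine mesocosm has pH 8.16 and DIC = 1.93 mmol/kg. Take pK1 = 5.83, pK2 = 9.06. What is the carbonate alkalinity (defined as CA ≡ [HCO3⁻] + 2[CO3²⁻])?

CA = [HCO3⁻] + 2[CO3²⁻] = (α₁ + 2α₂)·DIC
At pH 8.16: [H⁺]/K1 = 10^-2.33 = 0.0046774, K2/[H⁺] = 10^-0.90 = 0.12589
α₁ = 1/(1 + 0.0046774 + 0.12589) = 1/1.1306 = 0.8845; α₂ = α₁·K2/[H⁺] = 0.1114
α₁ + 2α₂ = 1.1072
CA = 1.1072 × 1.93 = 2.14 mmol/kg

CA = 2.14 mmol/kg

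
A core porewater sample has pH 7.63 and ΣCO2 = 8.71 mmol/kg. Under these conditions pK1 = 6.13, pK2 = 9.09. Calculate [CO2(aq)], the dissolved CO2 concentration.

[CO2*] = 0.258 mmol/kg

α₀ = 1 / (1 + K1/[H⁺] + K1K2/[H⁺]²) = 1 / (1 + 10^+1.50 + 10^+0.04)
   = 1 / (1 + 31.623 + 1.0965) = 1/33.719 = 0.02966
[CO2*] = α₀ × DIC = 0.02966 × 8.71 = 0.258 mmol/kg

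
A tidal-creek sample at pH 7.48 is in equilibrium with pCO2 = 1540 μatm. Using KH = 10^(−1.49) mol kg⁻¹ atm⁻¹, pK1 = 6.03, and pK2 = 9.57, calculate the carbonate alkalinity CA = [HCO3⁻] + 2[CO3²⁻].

[CO2*] = KH · pCO2 = 10^(−1.49) × 1540×10^-6 = 4.983×10^-5 mol/kg
α₀ = 1/(1 + K1/[H⁺] + K1K2/[H⁺]²) = 1/(1 + 10^+1.45 + 10^-0.64) = 0.03400
DIC = [CO2*]/α₀ = 4.983×10^-5 / 0.03400 = 1.466 mmol/kg
CA = (α₁ + 2α₂)·DIC = (0.9582 + 2×0.007789) × 1.466 = 1.43 mmol/kg

CA = 1.43 mmol/kg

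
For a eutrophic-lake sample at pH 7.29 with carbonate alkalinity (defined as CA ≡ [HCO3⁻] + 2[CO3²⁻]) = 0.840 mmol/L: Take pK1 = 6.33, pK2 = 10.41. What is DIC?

DIC = 0.931 mmol/L

CA = [HCO3⁻] + 2[CO3²⁻] = (α₁ + 2α₂)·DIC
At pH 7.29: [H⁺]/K1 = 10^-0.96 = 0.10965, K2/[H⁺] = 10^-3.12 = 0.00075858
α₁ = 1/(1 + 0.10965 + 0.00075858) = 1/1.1104 = 0.9006; α₂ = α₁·K2/[H⁺] = 0.0006832
α₁ + 2α₂ = 0.9019
DIC = CA / (α₁ + 2α₂) = 0.840 / 0.9019 = 0.931 mmol/L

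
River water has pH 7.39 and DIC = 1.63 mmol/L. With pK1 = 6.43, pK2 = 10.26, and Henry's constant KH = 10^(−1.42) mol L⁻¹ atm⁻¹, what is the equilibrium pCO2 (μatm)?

α₀ = 1 / (1 + K1/[H⁺] + K1K2/[H⁺]²) = 1 / (1 + 10^+0.96 + 10^-1.91)
   = 1 / (1 + 9.1201 + 0.012303) = 1/10.132 = 0.09869
[CO2*] = α₀ × DIC = 0.09869 × 1.63 = 0.1609 mmol/L
pCO2 = [CO2*]/KH = 1.609×10^-4 / 3.802×10^-2 = 4230 μatm

pCO2 = 4230 μatm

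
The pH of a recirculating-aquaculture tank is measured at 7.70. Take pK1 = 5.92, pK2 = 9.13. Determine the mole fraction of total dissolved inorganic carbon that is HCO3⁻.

α₁ = 1 / (1 + [H⁺]/K1 + K2/[H⁺]) = 1 / (1 + 10^-1.78 + 10^-1.43)
   = 1 / (1 + 0.016596 + 0.037154) = 1/1.0537 = 0.9490

α₁ = 0.949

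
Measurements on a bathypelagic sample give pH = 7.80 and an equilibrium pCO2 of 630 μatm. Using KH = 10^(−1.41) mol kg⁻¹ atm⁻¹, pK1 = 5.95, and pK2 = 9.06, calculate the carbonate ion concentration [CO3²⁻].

[CO2*] = KH · pCO2 = 10^(−1.41) × 630×10^-6 = 2.451×10^-5 mol/kg
α₀ = 1/(1 + K1/[H⁺] + K1K2/[H⁺]²) = 1/(1 + 10^+1.85 + 10^+0.59) = 0.01321
DIC = [CO2*]/α₀ = 2.451×10^-5 / 0.01321 = 1.855 mmol/kg
[CO3²⁻] = α₂·DIC; α₂ = 0.05140, so [CO3²⁻] = 0.05140 × 1.855 = 0.0954 mmol/kg

[CO3²⁻] = 0.0954 mmol/kg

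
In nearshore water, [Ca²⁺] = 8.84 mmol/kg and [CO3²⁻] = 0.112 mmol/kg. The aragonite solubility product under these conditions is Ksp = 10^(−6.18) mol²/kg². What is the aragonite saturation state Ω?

Ksp = 10^(−6.18) = 6.607×10^-7
Ω = [Ca²⁺][CO3²⁻]/Ksp = (8.84×10^-3)(0.112×10^-3) / 6.607×10^-7 = 1.50

Ω = 1.50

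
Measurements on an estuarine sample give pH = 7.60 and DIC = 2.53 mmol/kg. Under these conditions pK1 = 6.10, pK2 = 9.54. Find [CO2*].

[CO2*] = 0.0767 mmol/kg

α₀ = 1 / (1 + K1/[H⁺] + K1K2/[H⁺]²) = 1 / (1 + 10^+1.50 + 10^-0.44)
   = 1 / (1 + 31.623 + 0.36308) = 1/32.986 = 0.03032
[CO2*] = α₀ × DIC = 0.03032 × 2.53 = 0.0767 mmol/kg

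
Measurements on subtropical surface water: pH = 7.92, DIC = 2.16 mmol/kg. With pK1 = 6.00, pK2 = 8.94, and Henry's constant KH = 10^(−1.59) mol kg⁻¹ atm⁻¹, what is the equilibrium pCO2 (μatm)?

α₀ = 1 / (1 + K1/[H⁺] + K1K2/[H⁺]²) = 1 / (1 + 10^+1.92 + 10^+0.90)
   = 1 / (1 + 83.176 + 7.9433) = 1/92.120 = 0.01086
[CO2*] = α₀ × DIC = 0.01086 × 2.16 = 0.02345 mmol/kg
pCO2 = [CO2*]/KH = 2.345×10^-5 / 2.570×10^-2 = 912 μatm

pCO2 = 912 μatm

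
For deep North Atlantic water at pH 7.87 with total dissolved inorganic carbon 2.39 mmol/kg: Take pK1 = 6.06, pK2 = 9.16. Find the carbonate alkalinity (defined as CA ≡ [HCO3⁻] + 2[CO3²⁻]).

CA = [HCO3⁻] + 2[CO3²⁻] = (α₁ + 2α₂)·DIC
At pH 7.87: [H⁺]/K1 = 10^-1.81 = 0.015488, K2/[H⁺] = 10^-1.29 = 0.051286
α₁ = 1/(1 + 0.015488 + 0.051286) = 1/1.0668 = 0.9374; α₂ = α₁·K2/[H⁺] = 0.04808
α₁ + 2α₂ = 1.0336
CA = 1.0336 × 2.39 = 2.47 mmol/kg

CA = 2.47 mmol/kg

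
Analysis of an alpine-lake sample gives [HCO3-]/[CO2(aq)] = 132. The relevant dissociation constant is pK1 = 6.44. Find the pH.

From K1 = [H⁺][HCO3-]/[CO2(aq)]:  pH = pK1 + log₁₀([HCO3-]/[CO2(aq)])
log₁₀(132) = +2.121
pH = 6.44 + (+2.121) = 8.56

pH = 8.56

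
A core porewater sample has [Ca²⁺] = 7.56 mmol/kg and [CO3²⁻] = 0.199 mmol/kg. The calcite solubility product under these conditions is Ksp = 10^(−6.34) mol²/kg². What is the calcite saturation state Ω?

Ω = 3.29

Ksp = 10^(−6.34) = 4.571×10^-7
Ω = [Ca²⁺][CO3²⁻]/Ksp = (7.56×10^-3)(0.199×10^-3) / 4.571×10^-7 = 3.29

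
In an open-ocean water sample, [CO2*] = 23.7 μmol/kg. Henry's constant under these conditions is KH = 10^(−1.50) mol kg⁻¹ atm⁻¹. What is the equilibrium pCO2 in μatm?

KH = 10^(−1.50) = 3.162×10^-2 mol kg⁻¹ atm⁻¹
pCO2 = [CO2*]/KH = 23.7×10^-6 / 3.162×10^-2 = 7.49×10^-4 atm = 749 μatm

pCO2 = 749 μatm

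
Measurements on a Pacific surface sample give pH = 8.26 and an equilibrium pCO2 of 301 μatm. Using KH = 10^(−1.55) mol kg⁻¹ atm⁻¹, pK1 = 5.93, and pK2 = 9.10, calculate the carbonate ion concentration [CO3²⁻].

[CO2*] = KH · pCO2 = 10^(−1.55) × 301×10^-6 = 8.483×10^-6 mol/kg
α₀ = 1/(1 + K1/[H⁺] + K1K2/[H⁺]²) = 1/(1 + 10^+2.33 + 10^+1.49) = 0.004070
DIC = [CO2*]/α₀ = 8.483×10^-6 / 0.004070 = 2.084 mmol/kg
[CO3²⁻] = α₂·DIC; α₂ = 0.1258, so [CO3²⁻] = 0.1258 × 2.084 = 0.262 mmol/kg

[CO3²⁻] = 0.262 mmol/kg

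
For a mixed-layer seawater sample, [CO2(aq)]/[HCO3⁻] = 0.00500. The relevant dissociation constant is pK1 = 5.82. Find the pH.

pH = 8.12

From K1 = [H⁺][HCO3⁻]/[CO2(aq)]:  pH = pK1 − log₁₀([CO2(aq)]/[HCO3⁻])
log₁₀(0.00500) = -2.301
pH = 5.82 − (-2.301) = 8.12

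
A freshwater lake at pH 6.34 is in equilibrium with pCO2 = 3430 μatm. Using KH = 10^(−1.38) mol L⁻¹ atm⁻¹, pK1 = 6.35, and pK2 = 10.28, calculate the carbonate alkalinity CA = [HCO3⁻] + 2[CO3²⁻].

[CO2*] = KH · pCO2 = 10^(−1.38) × 3430×10^-6 = 1.430×10^-4 mol/L
α₀ = 1/(1 + K1/[H⁺] + K1K2/[H⁺]²) = 1/(1 + 10^-0.01 + 10^-3.95) = 0.5057
DIC = [CO2*]/α₀ = 1.430×10^-4 / 0.5057 = 0.2827 mmol/L
CA = (α₁ + 2α₂)·DIC = (0.4942 + 2×5.674×10^-5) × 0.2827 = 0.140 mmol/L

CA = 0.140 mmol/L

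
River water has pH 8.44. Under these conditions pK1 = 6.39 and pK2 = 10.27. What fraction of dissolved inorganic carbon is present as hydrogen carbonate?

α₁ = 0.977

α₁ = 1 / (1 + [H⁺]/K1 + K2/[H⁺]) = 1 / (1 + 10^-2.05 + 10^-1.83)
   = 1 / (1 + 0.0089125 + 0.014791) = 1/1.0237 = 0.9768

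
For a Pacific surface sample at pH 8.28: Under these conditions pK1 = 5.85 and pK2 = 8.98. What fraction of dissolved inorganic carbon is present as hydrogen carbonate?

α₁ = 0.831

α₁ = 1 / (1 + [H⁺]/K1 + K2/[H⁺]) = 1 / (1 + 10^-2.43 + 10^-0.70)
   = 1 / (1 + 0.0037154 + 0.19953) = 1/1.2032 = 0.8311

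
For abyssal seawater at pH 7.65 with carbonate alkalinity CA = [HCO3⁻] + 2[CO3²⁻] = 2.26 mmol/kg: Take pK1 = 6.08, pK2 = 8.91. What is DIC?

CA = [HCO3⁻] + 2[CO3²⁻] = (α₁ + 2α₂)·DIC
At pH 7.65: [H⁺]/K1 = 10^-1.57 = 0.026915, K2/[H⁺] = 10^-1.26 = 0.054954
α₁ = 1/(1 + 0.026915 + 0.054954) = 1/1.0819 = 0.9243; α₂ = α₁·K2/[H⁺] = 0.05080
α₁ + 2α₂ = 1.0259
DIC = CA / (α₁ + 2α₂) = 2.26 / 1.0259 = 2.20 mmol/kg

DIC = 2.20 mmol/kg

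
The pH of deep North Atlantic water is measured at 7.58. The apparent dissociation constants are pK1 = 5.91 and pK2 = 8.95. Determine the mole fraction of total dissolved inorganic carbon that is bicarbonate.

α₁ = 0.940

α₁ = 1 / (1 + [H⁺]/K1 + K2/[H⁺]) = 1 / (1 + 10^-1.67 + 10^-1.37)
   = 1 / (1 + 0.021380 + 0.042658) = 1/1.0640 = 0.9398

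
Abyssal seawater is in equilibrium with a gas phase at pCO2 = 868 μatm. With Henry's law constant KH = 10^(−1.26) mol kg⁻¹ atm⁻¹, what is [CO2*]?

KH = 10^(−1.26) = 5.495×10^-2 mol kg⁻¹ atm⁻¹
[CO2*] = KH · pCO2 = 5.495×10^-2 × 868×10^-6 atm = 4.77×10^-5 mol/kg

[CO2*] = 47.7 μmol/kg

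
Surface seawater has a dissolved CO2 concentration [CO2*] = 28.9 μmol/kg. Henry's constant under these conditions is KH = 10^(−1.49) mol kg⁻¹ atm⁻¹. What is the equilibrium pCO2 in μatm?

KH = 10^(−1.49) = 3.236×10^-2 mol kg⁻¹ atm⁻¹
pCO2 = [CO2*]/KH = 28.9×10^-6 / 3.236×10^-2 = 8.93×10^-4 atm = 893 μatm

pCO2 = 893 μatm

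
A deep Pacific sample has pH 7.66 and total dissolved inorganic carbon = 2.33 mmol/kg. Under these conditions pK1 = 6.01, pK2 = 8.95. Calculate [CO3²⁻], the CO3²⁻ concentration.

α₂ = 1 / (1 + [H⁺]/K2 + [H⁺]²/(K1K2)) = 1 / (1 + 10^+1.29 + 10^-0.36)
   = 1 / (1 + 19.498 + 0.43652) = 1/20.935 = 0.04777
[CO3²⁻] = α₂ × DIC = 0.04777 × 2.33 = 0.111 mmol/kg

[CO3²⁻] = 0.111 mmol/kg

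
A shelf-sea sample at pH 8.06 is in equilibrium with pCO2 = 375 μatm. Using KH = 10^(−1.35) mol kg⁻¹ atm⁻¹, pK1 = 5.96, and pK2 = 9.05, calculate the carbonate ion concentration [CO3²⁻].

[CO2*] = KH · pCO2 = 10^(−1.35) × 375×10^-6 = 1.675×10^-5 mol/kg
α₀ = 1/(1 + K1/[H⁺] + K1K2/[H⁺]²) = 1/(1 + 10^+2.10 + 10^+1.11) = 0.007154
DIC = [CO2*]/α₀ = 1.675×10^-5 / 0.007154 = 2.341 mmol/kg
[CO3²⁻] = α₂·DIC; α₂ = 0.09217, so [CO3²⁻] = 0.09217 × 2.341 = 0.216 mmol/kg

[CO3²⁻] = 0.216 mmol/kg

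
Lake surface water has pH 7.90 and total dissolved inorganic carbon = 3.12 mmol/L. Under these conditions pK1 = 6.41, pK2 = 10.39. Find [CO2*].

[CO2*] = 0.0975 mmol/L

α₀ = 1 / (1 + K1/[H⁺] + K1K2/[H⁺]²) = 1 / (1 + 10^+1.49 + 10^-1.00)
   = 1 / (1 + 30.903 + 0.10000) = 1/32.003 = 0.03125
[CO2*] = α₀ × DIC = 0.03125 × 3.12 = 0.0975 mmol/L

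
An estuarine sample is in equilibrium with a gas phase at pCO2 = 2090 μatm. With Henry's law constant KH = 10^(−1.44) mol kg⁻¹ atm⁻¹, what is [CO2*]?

[CO2*] = 75.9 μmol/kg

KH = 10^(−1.44) = 3.631×10^-2 mol kg⁻¹ atm⁻¹
[CO2*] = KH · pCO2 = 3.631×10^-2 × 2090×10^-6 atm = 7.59×10^-5 mol/kg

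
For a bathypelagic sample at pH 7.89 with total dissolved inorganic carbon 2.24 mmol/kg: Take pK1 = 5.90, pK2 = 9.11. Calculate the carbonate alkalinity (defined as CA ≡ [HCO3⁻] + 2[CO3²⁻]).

CA = 2.34 mmol/kg

CA = [HCO3⁻] + 2[CO3²⁻] = (α₁ + 2α₂)·DIC
At pH 7.89: [H⁺]/K1 = 10^-1.99 = 0.010233, K2/[H⁺] = 10^-1.22 = 0.060256
α₁ = 1/(1 + 0.010233 + 0.060256) = 1/1.0705 = 0.9342; α₂ = α₁·K2/[H⁺] = 0.05629
α₁ + 2α₂ = 1.0467
CA = 1.0467 × 2.24 = 2.34 mmol/kg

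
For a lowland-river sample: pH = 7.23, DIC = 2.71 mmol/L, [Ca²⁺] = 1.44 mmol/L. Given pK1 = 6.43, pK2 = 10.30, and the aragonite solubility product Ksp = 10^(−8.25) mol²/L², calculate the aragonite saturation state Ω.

α₂ = 1 / (1 + [H⁺]/K2 + [H⁺]²/(K1K2)) = 1 / (1 + 10^+3.07 + 10^+2.27)
   = 1 / (1 + 1174.9 + 186.21) = 1/1362.1 = 0.0007342
[CO3²⁻] = α₂ × DIC = 0.0007342 × 2.71 = 0.001990 mmol/L = 1.990 μmol/L
Ksp = 10^(−8.25) = 5.623×10^-9
Ω = [Ca²⁺][CO3²⁻]/Ksp = (1.44×10^-3)(1.990×10^-6) / 5.623×10^-9 = 0.509

Ω = 0.509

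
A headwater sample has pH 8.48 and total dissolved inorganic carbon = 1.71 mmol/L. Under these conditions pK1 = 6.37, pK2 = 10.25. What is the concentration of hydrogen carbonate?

[HCO3⁻] = 1.67 mmol/L

α₁ = 1 / (1 + [H⁺]/K1 + K2/[H⁺]) = 1 / (1 + 10^-2.11 + 10^-1.77)
   = 1 / (1 + 0.0077625 + 0.016982) = 1/1.0247 = 0.9759
[HCO3⁻] = α₁ × DIC = 0.9759 × 1.71 = 1.67 mmol/L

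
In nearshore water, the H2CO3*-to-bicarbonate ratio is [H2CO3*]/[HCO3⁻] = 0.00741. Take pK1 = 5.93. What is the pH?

From K1 = [H⁺][HCO3⁻]/[H2CO3*]:  pH = pK1 − log₁₀([H2CO3*]/[HCO3⁻])
log₁₀(0.00741) = -2.130
pH = 5.93 − (-2.130) = 8.06

pH = 8.06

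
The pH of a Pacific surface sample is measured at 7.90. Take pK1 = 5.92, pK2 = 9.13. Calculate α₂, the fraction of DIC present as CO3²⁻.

α₂ = 0.0551

α₂ = 1 / (1 + [H⁺]/K2 + [H⁺]²/(K1K2)) = 1 / (1 + 10^+1.23 + 10^-0.75)
   = 1 / (1 + 16.982 + 0.17783) = 1/18.160 = 0.05507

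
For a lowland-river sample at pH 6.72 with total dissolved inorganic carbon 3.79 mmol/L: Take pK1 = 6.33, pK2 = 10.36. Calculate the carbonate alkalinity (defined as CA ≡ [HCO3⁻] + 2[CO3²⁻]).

CA = 2.69 mmol/L

CA = [HCO3⁻] + 2[CO3²⁻] = (α₁ + 2α₂)·DIC
At pH 6.72: [H⁺]/K1 = 10^-0.39 = 0.40738, K2/[H⁺] = 10^-3.64 = 0.00022909
α₁ = 1/(1 + 0.40738 + 0.00022909) = 1/1.4076 = 0.7104; α₂ = α₁·K2/[H⁺] = 0.0001627
α₁ + 2α₂ = 0.7107
CA = 0.7107 × 3.79 = 2.69 mmol/L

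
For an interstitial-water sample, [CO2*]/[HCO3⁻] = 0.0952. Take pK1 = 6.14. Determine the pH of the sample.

pH = 7.16

From K1 = [H⁺][HCO3⁻]/[CO2*]:  pH = pK1 − log₁₀([CO2*]/[HCO3⁻])
log₁₀(0.0952) = -1.021
pH = 6.14 − (-1.021) = 7.16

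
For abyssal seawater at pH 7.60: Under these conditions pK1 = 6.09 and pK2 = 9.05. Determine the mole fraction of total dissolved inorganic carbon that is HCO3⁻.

α₁ = 1 / (1 + [H⁺]/K1 + K2/[H⁺]) = 1 / (1 + 10^-1.51 + 10^-1.45)
   = 1 / (1 + 0.030903 + 0.035481) = 1/1.0664 = 0.9377

α₁ = 0.938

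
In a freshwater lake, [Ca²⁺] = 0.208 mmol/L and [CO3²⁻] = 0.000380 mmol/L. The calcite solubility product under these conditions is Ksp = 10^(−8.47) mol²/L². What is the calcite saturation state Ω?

Ksp = 10^(−8.47) = 3.388×10^-9
Ω = [Ca²⁺][CO3²⁻]/Ksp = (0.208×10^-3)(0.000380×10^-3) / 3.388×10^-9 = 0.0233

Ω = 0.0233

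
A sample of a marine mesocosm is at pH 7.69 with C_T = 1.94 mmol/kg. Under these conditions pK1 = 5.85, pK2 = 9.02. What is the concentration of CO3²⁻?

α₂ = 1 / (1 + [H⁺]/K2 + [H⁺]²/(K1K2)) = 1 / (1 + 10^+1.33 + 10^-0.51)
   = 1 / (1 + 21.380 + 0.30903) = 1/22.689 = 0.04407
[CO3²⁻] = α₂ × DIC = 0.04407 × 1.94 = 0.0855 mmol/kg

[CO3²⁻] = 0.0855 mmol/kg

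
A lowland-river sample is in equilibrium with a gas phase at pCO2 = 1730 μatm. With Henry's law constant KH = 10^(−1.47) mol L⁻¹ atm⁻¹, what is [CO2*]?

KH = 10^(−1.47) = 3.388×10^-2 mol L⁻¹ atm⁻¹
[CO2*] = KH · pCO2 = 3.388×10^-2 × 1730×10^-6 atm = 5.86×10^-5 mol/L

[CO2*] = 58.6 μmol/L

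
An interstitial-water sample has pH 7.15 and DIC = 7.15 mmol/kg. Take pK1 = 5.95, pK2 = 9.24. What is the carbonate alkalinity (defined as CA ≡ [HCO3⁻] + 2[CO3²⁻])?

CA = 6.78 mmol/kg

CA = [HCO3⁻] + 2[CO3²⁻] = (α₁ + 2α₂)·DIC
At pH 7.15: [H⁺]/K1 = 10^-1.20 = 0.063096, K2/[H⁺] = 10^-2.09 = 0.0081283
α₁ = 1/(1 + 0.063096 + 0.0081283) = 1/1.0712 = 0.9335; α₂ = α₁·K2/[H⁺] = 0.007588
α₁ + 2α₂ = 0.9487
CA = 0.9487 × 7.15 = 6.78 mmol/kg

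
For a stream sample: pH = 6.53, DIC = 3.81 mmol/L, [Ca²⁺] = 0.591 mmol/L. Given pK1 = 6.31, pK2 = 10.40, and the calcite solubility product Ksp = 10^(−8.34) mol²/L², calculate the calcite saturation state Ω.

α₂ = 1 / (1 + [H⁺]/K2 + [H⁺]²/(K1K2)) = 1 / (1 + 10^+3.87 + 10^+3.65)
   = 1 / (1 + 7413.1 + 4466.8) = 1/1.1881×10^4 = 8.417×10^-5
[CO3²⁻] = α₂ × DIC = 8.417×10^-5 × 3.81 = 0.0003207 mmol/L = 0.3207 μmol/L
Ksp = 10^(−8.34) = 4.571×10^-9
Ω = [Ca²⁺][CO3²⁻]/Ksp = (0.591×10^-3)(3.207×10^-7) / 4.571×10^-9 = 0.0415

Ω = 0.0415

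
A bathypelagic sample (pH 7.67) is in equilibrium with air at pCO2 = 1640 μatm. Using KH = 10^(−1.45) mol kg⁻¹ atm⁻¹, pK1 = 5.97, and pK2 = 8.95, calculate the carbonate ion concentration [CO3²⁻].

[CO3²⁻] = 0.153 mmol/kg

[CO2*] = KH · pCO2 = 10^(−1.45) × 1640×10^-6 = 5.819×10^-5 mol/kg
α₀ = 1/(1 + K1/[H⁺] + K1K2/[H⁺]²) = 1/(1 + 10^+1.70 + 10^+0.42) = 0.01861
DIC = [CO2*]/α₀ = 5.819×10^-5 / 0.01861 = 3.128 mmol/kg
[CO3²⁻] = α₂·DIC; α₂ = 0.04894, so [CO3²⁻] = 0.04894 × 3.128 = 0.153 mmol/kg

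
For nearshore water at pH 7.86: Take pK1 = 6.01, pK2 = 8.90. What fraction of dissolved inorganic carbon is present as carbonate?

α₂ = 0.0825

α₂ = 1 / (1 + [H⁺]/K2 + [H⁺]²/(K1K2)) = 1 / (1 + 10^+1.04 + 10^-0.81)
   = 1 / (1 + 10.965 + 0.15488) = 1/12.120 = 0.08251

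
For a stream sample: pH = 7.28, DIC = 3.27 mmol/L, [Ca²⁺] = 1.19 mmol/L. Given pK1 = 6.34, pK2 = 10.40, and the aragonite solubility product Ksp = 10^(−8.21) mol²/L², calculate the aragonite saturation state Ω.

Ω = 0.429

α₂ = 1 / (1 + [H⁺]/K2 + [H⁺]²/(K1K2)) = 1 / (1 + 10^+3.12 + 10^+2.18)
   = 1 / (1 + 1318.3 + 151.36) = 1/1470.6 = 0.0006800
[CO3²⁻] = α₂ × DIC = 0.0006800 × 3.27 = 0.002224 mmol/L = 2.224 μmol/L
Ksp = 10^(−8.21) = 6.166×10^-9
Ω = [Ca²⁺][CO3²⁻]/Ksp = (1.19×10^-3)(2.224×10^-6) / 6.166×10^-9 = 0.429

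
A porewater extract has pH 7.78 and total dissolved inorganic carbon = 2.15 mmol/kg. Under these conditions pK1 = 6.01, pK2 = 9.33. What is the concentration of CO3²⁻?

α₂ = 1 / (1 + [H⁺]/K2 + [H⁺]²/(K1K2)) = 1 / (1 + 10^+1.55 + 10^-0.22)
   = 1 / (1 + 35.481 + 0.60256) = 1/37.084 = 0.02697
[CO3²⁻] = α₂ × DIC = 0.02697 × 2.15 = 0.0580 mmol/kg

[CO3²⁻] = 0.0580 mmol/kg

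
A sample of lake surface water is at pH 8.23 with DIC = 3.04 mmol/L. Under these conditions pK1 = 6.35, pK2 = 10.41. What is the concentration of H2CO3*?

α₀ = 1 / (1 + K1/[H⁺] + K1K2/[H⁺]²) = 1 / (1 + 10^+1.88 + 10^-0.30)
   = 1 / (1 + 75.858 + 0.50119) = 1/77.359 = 0.01293
[CO2*] = α₀ × DIC = 0.01293 × 3.04 = 0.0393 mmol/L

[CO2*] = 0.0393 mmol/L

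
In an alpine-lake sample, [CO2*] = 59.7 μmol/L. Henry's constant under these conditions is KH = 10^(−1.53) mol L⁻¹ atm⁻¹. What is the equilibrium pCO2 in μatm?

pCO2 = 2020 μatm

KH = 10^(−1.53) = 2.951×10^-2 mol L⁻¹ atm⁻¹
pCO2 = [CO2*]/KH = 59.7×10^-6 / 2.951×10^-2 = 2.02×10^-3 atm = 2020 μatm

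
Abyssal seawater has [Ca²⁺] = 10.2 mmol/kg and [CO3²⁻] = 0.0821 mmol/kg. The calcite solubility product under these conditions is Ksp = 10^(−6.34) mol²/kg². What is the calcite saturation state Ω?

Ksp = 10^(−6.34) = 4.571×10^-7
Ω = [Ca²⁺][CO3²⁻]/Ksp = (10.2×10^-3)(0.0821×10^-3) / 4.571×10^-7 = 1.83

Ω = 1.83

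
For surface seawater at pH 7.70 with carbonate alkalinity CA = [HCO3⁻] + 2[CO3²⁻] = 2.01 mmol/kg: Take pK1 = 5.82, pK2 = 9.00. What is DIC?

DIC = 1.94 mmol/kg

CA = [HCO3⁻] + 2[CO3²⁻] = (α₁ + 2α₂)·DIC
At pH 7.70: [H⁺]/K1 = 10^-1.88 = 0.013183, K2/[H⁺] = 10^-1.30 = 0.050119
α₁ = 1/(1 + 0.013183 + 0.050119) = 1/1.0633 = 0.9405; α₂ = α₁·K2/[H⁺] = 0.04714
α₁ + 2α₂ = 1.0347
DIC = CA / (α₁ + 2α₂) = 2.01 / 1.0347 = 1.94 mmol/kg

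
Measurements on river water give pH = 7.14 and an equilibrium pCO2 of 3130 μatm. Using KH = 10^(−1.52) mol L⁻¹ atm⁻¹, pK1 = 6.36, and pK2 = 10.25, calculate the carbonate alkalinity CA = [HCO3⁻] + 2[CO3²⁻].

CA = 0.570 mmol/L

[CO2*] = KH · pCO2 = 10^(−1.52) × 3130×10^-6 = 9.452×10^-5 mol/L
α₀ = 1/(1 + K1/[H⁺] + K1K2/[H⁺]²) = 1/(1 + 10^+0.78 + 10^-2.33) = 0.1422
DIC = [CO2*]/α₀ = 9.452×10^-5 / 0.1422 = 0.6645 mmol/L
CA = (α₁ + 2α₂)·DIC = (0.8571 + 2×0.0006653) × 0.6645 = 0.570 mmol/L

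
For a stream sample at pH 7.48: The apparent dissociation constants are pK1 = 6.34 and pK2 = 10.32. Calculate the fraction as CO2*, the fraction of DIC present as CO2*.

α₀ = 1 / (1 + K1/[H⁺] + K1K2/[H⁺]²) = 1 / (1 + 10^+1.14 + 10^-1.70)
   = 1 / (1 + 13.804 + 0.019953) = 1/14.824 = 0.06746

α₀ = 0.0675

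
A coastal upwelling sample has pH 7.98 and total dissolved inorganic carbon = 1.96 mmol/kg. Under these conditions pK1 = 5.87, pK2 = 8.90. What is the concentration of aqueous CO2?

[CO2*] = 13.5 μmol/kg

α₀ = 1 / (1 + K1/[H⁺] + K1K2/[H⁺]²) = 1 / (1 + 10^+2.11 + 10^+1.19)
   = 1 / (1 + 128.82 + 15.488) = 1/145.31 = 0.006882
[CO2*] = α₀ × DIC = 0.006882 × 1.96 = 0.0135 mmol/kg = 13.5 μmol/kg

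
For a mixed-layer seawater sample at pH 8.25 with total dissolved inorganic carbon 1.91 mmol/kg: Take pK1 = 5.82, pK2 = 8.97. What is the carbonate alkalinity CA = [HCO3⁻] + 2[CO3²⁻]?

CA = [HCO3⁻] + 2[CO3²⁻] = (α₁ + 2α₂)·DIC
At pH 8.25: [H⁺]/K1 = 10^-2.43 = 0.0037154, K2/[H⁺] = 10^-0.72 = 0.19055
α₁ = 1/(1 + 0.0037154 + 0.19055) = 1/1.1943 = 0.8373; α₂ = α₁·K2/[H⁺] = 0.1596
α₁ + 2α₂ = 1.1564
CA = 1.1564 × 1.91 = 2.21 mmol/kg

CA = 2.21 mmol/kg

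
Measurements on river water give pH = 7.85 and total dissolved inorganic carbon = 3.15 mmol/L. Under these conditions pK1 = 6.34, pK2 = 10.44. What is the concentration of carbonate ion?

α₂ = 1 / (1 + [H⁺]/K2 + [H⁺]²/(K1K2)) = 1 / (1 + 10^+2.59 + 10^+1.08)
   = 1 / (1 + 389.05 + 12.023) = 1/402.07 = 0.002487
[CO3²⁻] = α₂ × DIC = 0.002487 × 3.15 = 0.00783 mmol/L = 7.83 μmol/L

[CO3²⁻] = 7.83 μmol/L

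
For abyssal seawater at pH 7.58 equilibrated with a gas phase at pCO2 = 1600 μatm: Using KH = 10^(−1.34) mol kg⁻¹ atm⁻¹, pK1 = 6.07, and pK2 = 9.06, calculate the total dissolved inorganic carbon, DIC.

DIC = 2.52 mmol/kg

[CO2*] = KH · pCO2 = 10^(−1.34) × 1600×10^-6 = 7.313×10^-5 mol/kg
α₀ = 1/(1 + K1/[H⁺] + K1K2/[H⁺]²) = 1/(1 + 10^+1.51 + 10^+0.03) = 0.02904
DIC = [CO2*]/α₀ = 7.313×10^-5 / 0.02904 = 2.52 mmol/kg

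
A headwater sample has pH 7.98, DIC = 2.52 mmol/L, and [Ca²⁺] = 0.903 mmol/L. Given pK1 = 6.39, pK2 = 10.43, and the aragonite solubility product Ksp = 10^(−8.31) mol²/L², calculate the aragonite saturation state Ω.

α₂ = 1 / (1 + [H⁺]/K2 + [H⁺]²/(K1K2)) = 1 / (1 + 10^+2.45 + 10^+0.86)
   = 1 / (1 + 281.84 + 7.2444) = 1/290.08 = 0.003447
[CO3²⁻] = α₂ × DIC = 0.003447 × 2.52 = 0.008687 mmol/L = 8.687 μmol/L
Ksp = 10^(−8.31) = 4.898×10^-9
Ω = [Ca²⁺][CO3²⁻]/Ksp = (0.903×10^-3)(8.687×10^-6) / 4.898×10^-9 = 1.60

Ω = 1.60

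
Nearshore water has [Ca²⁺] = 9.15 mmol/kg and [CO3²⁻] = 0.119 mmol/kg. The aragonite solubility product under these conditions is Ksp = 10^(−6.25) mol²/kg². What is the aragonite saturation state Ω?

Ω = 1.94

Ksp = 10^(−6.25) = 5.623×10^-7
Ω = [Ca²⁺][CO3²⁻]/Ksp = (9.15×10^-3)(0.119×10^-3) / 5.623×10^-7 = 1.94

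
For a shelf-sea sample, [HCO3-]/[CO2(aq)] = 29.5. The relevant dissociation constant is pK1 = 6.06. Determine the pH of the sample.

From K1 = [H⁺][HCO3-]/[CO2(aq)]:  pH = pK1 + log₁₀([HCO3-]/[CO2(aq)])
log₁₀(29.5) = +1.470
pH = 6.06 + (+1.470) = 7.53

pH = 7.53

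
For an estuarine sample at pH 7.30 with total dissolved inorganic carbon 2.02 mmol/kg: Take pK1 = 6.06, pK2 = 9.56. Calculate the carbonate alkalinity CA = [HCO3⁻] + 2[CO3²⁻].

CA = 1.92 mmol/kg

CA = [HCO3⁻] + 2[CO3²⁻] = (α₁ + 2α₂)·DIC
At pH 7.30: [H⁺]/K1 = 10^-1.24 = 0.057544, K2/[H⁺] = 10^-2.26 = 0.0054954
α₁ = 1/(1 + 0.057544 + 0.0054954) = 1/1.0630 = 0.9407; α₂ = α₁·K2/[H⁺] = 0.005170
α₁ + 2α₂ = 0.9510
CA = 0.9510 × 2.02 = 1.92 mmol/kg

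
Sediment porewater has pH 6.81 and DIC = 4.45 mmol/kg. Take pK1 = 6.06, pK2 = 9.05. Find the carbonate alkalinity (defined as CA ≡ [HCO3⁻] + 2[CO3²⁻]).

CA = [HCO3⁻] + 2[CO3²⁻] = (α₁ + 2α₂)·DIC
At pH 6.81: [H⁺]/K1 = 10^-0.75 = 0.17783, K2/[H⁺] = 10^-2.24 = 0.0057544
α₁ = 1/(1 + 0.17783 + 0.0057544) = 1/1.1836 = 0.8449; α₂ = α₁·K2/[H⁺] = 0.004862
α₁ + 2α₂ = 0.8546
CA = 0.8546 × 4.45 = 3.80 mmol/kg

CA = 3.80 mmol/kg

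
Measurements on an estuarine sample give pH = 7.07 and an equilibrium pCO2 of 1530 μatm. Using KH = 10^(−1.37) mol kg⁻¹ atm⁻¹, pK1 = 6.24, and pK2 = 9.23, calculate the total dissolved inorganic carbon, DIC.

[CO2*] = KH · pCO2 = 10^(−1.37) × 1530×10^-6 = 6.527×10^-5 mol/kg
α₀ = 1/(1 + K1/[H⁺] + K1K2/[H⁺]²) = 1/(1 + 10^+0.83 + 10^-1.33) = 0.1281
DIC = [CO2*]/α₀ = 6.527×10^-5 / 0.1281 = 0.510 mmol/kg

DIC = 0.510 mmol/kg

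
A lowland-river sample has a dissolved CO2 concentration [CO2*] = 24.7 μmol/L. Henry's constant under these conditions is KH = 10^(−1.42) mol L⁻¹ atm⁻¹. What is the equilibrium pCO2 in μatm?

KH = 10^(−1.42) = 3.802×10^-2 mol L⁻¹ atm⁻¹
pCO2 = [CO2*]/KH = 24.7×10^-6 / 3.802×10^-2 = 6.50×10^-4 atm = 650 μatm

pCO2 = 650 μatm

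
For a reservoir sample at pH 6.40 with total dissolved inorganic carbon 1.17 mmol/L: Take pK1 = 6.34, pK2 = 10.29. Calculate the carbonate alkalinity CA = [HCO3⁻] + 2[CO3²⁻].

CA = [HCO3⁻] + 2[CO3²⁻] = (α₁ + 2α₂)·DIC
At pH 6.40: [H⁺]/K1 = 10^-0.06 = 0.87096, K2/[H⁺] = 10^-3.89 = 0.00012882
α₁ = 1/(1 + 0.87096 + 0.00012882) = 1/1.8711 = 0.5344; α₂ = α₁·K2/[H⁺] = 6.885×10^-5
α₁ + 2α₂ = 0.5346
CA = 0.5346 × 1.17 = 0.625 mmol/L

CA = 0.625 mmol/L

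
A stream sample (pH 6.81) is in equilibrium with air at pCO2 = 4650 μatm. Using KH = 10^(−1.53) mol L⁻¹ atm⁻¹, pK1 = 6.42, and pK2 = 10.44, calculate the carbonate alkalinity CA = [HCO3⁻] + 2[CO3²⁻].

CA = 0.337 mmol/L

[CO2*] = KH · pCO2 = 10^(−1.53) × 4650×10^-6 = 1.372×10^-4 mol/L
α₀ = 1/(1 + K1/[H⁺] + K1K2/[H⁺]²) = 1/(1 + 10^+0.39 + 10^-3.24) = 0.2894
DIC = [CO2*]/α₀ = 1.372×10^-4 / 0.2894 = 0.4742 mmol/L
CA = (α₁ + 2α₂)·DIC = (0.7104 + 2×0.0001665) × 0.4742 = 0.337 mmol/L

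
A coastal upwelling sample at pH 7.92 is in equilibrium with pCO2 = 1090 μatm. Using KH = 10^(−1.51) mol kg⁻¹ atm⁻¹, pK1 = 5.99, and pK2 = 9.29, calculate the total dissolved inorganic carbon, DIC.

DIC = 3.02 mmol/kg

[CO2*] = KH · pCO2 = 10^(−1.51) × 1090×10^-6 = 3.368×10^-5 mol/kg
α₀ = 1/(1 + K1/[H⁺] + K1K2/[H⁺]²) = 1/(1 + 10^+1.93 + 10^+0.56) = 0.01114
DIC = [CO2*]/α₀ = 3.368×10^-5 / 0.01114 = 3.02 mmol/kg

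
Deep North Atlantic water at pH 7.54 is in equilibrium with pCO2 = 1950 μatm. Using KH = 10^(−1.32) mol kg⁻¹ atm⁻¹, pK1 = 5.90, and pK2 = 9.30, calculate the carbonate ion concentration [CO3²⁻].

[CO3²⁻] = 0.0708 mmol/kg

[CO2*] = KH · pCO2 = 10^(−1.32) × 1950×10^-6 = 9.333×10^-5 mol/kg
α₀ = 1/(1 + K1/[H⁺] + K1K2/[H⁺]²) = 1/(1 + 10^+1.64 + 10^-0.12) = 0.02202
DIC = [CO2*]/α₀ = 9.333×10^-5 / 0.02202 = 4.238 mmol/kg
[CO3²⁻] = α₂·DIC; α₂ = 0.01671, so [CO3²⁻] = 0.01671 × 4.238 = 0.0708 mmol/kg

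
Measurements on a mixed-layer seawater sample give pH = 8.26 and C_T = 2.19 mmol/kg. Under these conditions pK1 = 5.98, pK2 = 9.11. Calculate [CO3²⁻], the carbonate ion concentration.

α₂ = 1 / (1 + [H⁺]/K2 + [H⁺]²/(K1K2)) = 1 / (1 + 10^+0.85 + 10^-1.43)
   = 1 / (1 + 7.0795 + 0.037154) = 1/8.1166 = 0.1232
[CO3²⁻] = α₂ × DIC = 0.1232 × 2.19 = 0.270 mmol/kg

[CO3²⁻] = 0.270 mmol/kg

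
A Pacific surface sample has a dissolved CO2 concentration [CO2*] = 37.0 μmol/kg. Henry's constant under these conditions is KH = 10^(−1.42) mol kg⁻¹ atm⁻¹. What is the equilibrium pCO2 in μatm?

pCO2 = 973 μatm

KH = 10^(−1.42) = 3.802×10^-2 mol kg⁻¹ atm⁻¹
pCO2 = [CO2*]/KH = 37.0×10^-6 / 3.802×10^-2 = 9.73×10^-4 atm = 973 μatm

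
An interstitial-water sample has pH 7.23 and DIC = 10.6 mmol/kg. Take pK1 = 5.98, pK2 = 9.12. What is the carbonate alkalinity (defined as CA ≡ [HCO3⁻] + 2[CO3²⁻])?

CA = 10.2 mmol/kg

CA = [HCO3⁻] + 2[CO3²⁻] = (α₁ + 2α₂)·DIC
At pH 7.23: [H⁺]/K1 = 10^-1.25 = 0.056234, K2/[H⁺] = 10^-1.89 = 0.012882
α₁ = 1/(1 + 0.056234 + 0.012882) = 1/1.0691 = 0.9354; α₂ = α₁·K2/[H⁺] = 0.01205
α₁ + 2α₂ = 0.9595
CA = 0.9595 × 10.6 = 10.2 mmol/kg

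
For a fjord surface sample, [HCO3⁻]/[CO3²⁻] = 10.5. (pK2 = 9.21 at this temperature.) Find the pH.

pH = 8.19

From K2 = [H⁺][CO3²⁻]/[HCO3⁻]:  pH = pK2 − log₁₀([HCO3⁻]/[CO3²⁻])
log₁₀(10.5) = +1.021
pH = 9.21 − (+1.021) = 8.19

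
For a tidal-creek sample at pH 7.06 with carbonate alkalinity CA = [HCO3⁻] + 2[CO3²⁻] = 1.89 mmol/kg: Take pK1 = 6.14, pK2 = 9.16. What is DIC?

DIC = 2.10 mmol/kg

CA = [HCO3⁻] + 2[CO3²⁻] = (α₁ + 2α₂)·DIC
At pH 7.06: [H⁺]/K1 = 10^-0.92 = 0.12023, K2/[H⁺] = 10^-2.10 = 0.0079433
α₁ = 1/(1 + 0.12023 + 0.0079433) = 1/1.1282 = 0.8864; α₂ = α₁·K2/[H⁺] = 0.007041
α₁ + 2α₂ = 0.9005
DIC = CA / (α₁ + 2α₂) = 1.89 / 0.9005 = 2.10 mmol/kg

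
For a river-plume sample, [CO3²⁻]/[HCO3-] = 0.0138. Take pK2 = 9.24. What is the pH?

From K2 = [H⁺][CO3²⁻]/[HCO3-]:  pH = pK2 + log₁₀([CO3²⁻]/[HCO3-])
log₁₀(0.0138) = -1.860
pH = 9.24 + (-1.860) = 7.38

pH = 7.38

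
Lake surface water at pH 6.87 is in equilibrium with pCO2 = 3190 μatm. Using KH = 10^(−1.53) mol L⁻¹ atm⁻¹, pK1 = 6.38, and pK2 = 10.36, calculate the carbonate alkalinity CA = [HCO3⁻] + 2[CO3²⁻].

CA = 0.291 mmol/L

[CO2*] = KH · pCO2 = 10^(−1.53) × 3190×10^-6 = 9.414×10^-5 mol/L
α₀ = 1/(1 + K1/[H⁺] + K1K2/[H⁺]²) = 1/(1 + 10^+0.49 + 10^-3.00) = 0.2444
DIC = [CO2*]/α₀ = 9.414×10^-5 / 0.2444 = 0.3852 mmol/L
CA = (α₁ + 2α₂)·DIC = (0.7553 + 2×0.0002444) × 0.3852 = 0.291 mmol/L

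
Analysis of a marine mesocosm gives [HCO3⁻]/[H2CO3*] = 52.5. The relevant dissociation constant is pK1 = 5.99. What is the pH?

From K1 = [H⁺][HCO3⁻]/[H2CO3*]:  pH = pK1 + log₁₀([HCO3⁻]/[H2CO3*])
log₁₀(52.5) = +1.720
pH = 5.99 + (+1.720) = 7.71

pH = 7.71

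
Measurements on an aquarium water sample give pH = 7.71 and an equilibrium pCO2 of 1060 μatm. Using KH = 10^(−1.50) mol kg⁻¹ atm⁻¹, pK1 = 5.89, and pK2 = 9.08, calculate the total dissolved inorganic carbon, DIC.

[CO2*] = KH · pCO2 = 10^(−1.50) × 1060×10^-6 = 3.352×10^-5 mol/kg
α₀ = 1/(1 + K1/[H⁺] + K1K2/[H⁺]²) = 1/(1 + 10^+1.82 + 10^+0.45) = 0.01431
DIC = [CO2*]/α₀ = 3.352×10^-5 / 0.01431 = 2.34 mmol/kg

DIC = 2.34 mmol/kg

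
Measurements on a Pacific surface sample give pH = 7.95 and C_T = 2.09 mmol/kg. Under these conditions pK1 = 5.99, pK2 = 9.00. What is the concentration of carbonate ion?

[CO3²⁻] = 0.169 mmol/kg

α₂ = 1 / (1 + [H⁺]/K2 + [H⁺]²/(K1K2)) = 1 / (1 + 10^+1.05 + 10^-0.91)
   = 1 / (1 + 11.220 + 0.12303) = 1/12.343 = 0.08102
[CO3²⁻] = α₂ × DIC = 0.08102 × 2.09 = 0.169 mmol/kg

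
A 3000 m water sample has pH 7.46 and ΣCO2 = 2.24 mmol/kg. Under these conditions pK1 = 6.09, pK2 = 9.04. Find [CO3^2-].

α₂ = 1 / (1 + [H⁺]/K2 + [H⁺]²/(K1K2)) = 1 / (1 + 10^+1.58 + 10^+0.21)
   = 1 / (1 + 38.019 + 1.6218) = 1/40.641 = 0.02461
[CO3²⁻] = α₂ × DIC = 0.02461 × 2.24 = 0.0551 mmol/kg

[CO3²⁻] = 0.0551 mmol/kg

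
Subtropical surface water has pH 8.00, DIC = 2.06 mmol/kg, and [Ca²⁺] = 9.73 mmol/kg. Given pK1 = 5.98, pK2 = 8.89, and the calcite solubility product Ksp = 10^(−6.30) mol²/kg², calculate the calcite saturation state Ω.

Ω = 4.53

α₂ = 1 / (1 + [H⁺]/K2 + [H⁺]²/(K1K2)) = 1 / (1 + 10^+0.89 + 10^-1.13)
   = 1 / (1 + 7.7625 + 0.074131) = 1/8.8366 = 0.1132
[CO3²⁻] = α₂ × DIC = 0.1132 × 2.06 = 0.2331 mmol/kg
Ksp = 10^(−6.30) = 5.012×10^-7
Ω = [Ca²⁺][CO3²⁻]/Ksp = (9.73×10^-3)(2.331×10^-4) / 5.012×10^-7 = 4.53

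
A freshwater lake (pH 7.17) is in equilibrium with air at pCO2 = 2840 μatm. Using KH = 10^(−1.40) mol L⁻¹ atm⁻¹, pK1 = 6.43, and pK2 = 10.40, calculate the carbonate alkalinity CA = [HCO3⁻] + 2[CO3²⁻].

CA = 0.622 mmol/L

[CO2*] = KH · pCO2 = 10^(−1.40) × 2840×10^-6 = 1.131×10^-4 mol/L
α₀ = 1/(1 + K1/[H⁺] + K1K2/[H⁺]²) = 1/(1 + 10^+0.74 + 10^-2.49) = 0.1539
DIC = [CO2*]/α₀ = 1.131×10^-4 / 0.1539 = 0.7348 mmol/L
CA = (α₁ + 2α₂)·DIC = (0.8456 + 2×0.0004979) × 0.7348 = 0.622 mmol/L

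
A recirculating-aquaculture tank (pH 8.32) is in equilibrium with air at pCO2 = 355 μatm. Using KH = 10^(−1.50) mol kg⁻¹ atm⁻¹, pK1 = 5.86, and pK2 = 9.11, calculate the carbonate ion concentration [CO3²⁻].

[CO2*] = KH · pCO2 = 10^(−1.50) × 355×10^-6 = 1.123×10^-5 mol/kg
α₀ = 1/(1 + K1/[H⁺] + K1K2/[H⁺]²) = 1/(1 + 10^+2.46 + 10^+1.67) = 0.002975
DIC = [CO2*]/α₀ = 1.123×10^-5 / 0.002975 = 3.774 mmol/kg
[CO3²⁻] = α₂·DIC; α₂ = 0.1391, so [CO3²⁻] = 0.1391 × 3.774 = 0.525 mmol/kg

[CO3²⁻] = 0.525 mmol/kg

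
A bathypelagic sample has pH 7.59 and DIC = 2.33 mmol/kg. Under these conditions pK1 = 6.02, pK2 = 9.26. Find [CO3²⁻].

α₂ = 1 / (1 + [H⁺]/K2 + [H⁺]²/(K1K2)) = 1 / (1 + 10^+1.67 + 10^+0.10)
   = 1 / (1 + 46.774 + 1.2589) = 1/49.032 = 0.02039
[CO3²⁻] = α₂ × DIC = 0.02039 × 2.33 = 0.0475 mmol/kg

[CO3²⁻] = 0.0475 mmol/kg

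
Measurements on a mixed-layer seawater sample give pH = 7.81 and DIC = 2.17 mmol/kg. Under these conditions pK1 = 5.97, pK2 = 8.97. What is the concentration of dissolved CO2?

α₀ = 1 / (1 + K1/[H⁺] + K1K2/[H⁺]²) = 1 / (1 + 10^+1.84 + 10^+0.68)
   = 1 / (1 + 69.183 + 4.7863) = 1/74.969 = 0.01334
[CO2*] = α₀ × DIC = 0.01334 × 2.17 = 0.0289 mmol/kg

[CO2*] = 0.0289 mmol/kg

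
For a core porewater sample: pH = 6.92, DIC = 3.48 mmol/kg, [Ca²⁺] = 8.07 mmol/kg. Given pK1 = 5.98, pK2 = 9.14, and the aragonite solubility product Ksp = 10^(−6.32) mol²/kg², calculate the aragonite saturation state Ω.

α₂ = 1 / (1 + [H⁺]/K2 + [H⁺]²/(K1K2)) = 1 / (1 + 10^+2.22 + 10^+1.28)
   = 1 / (1 + 165.96 + 19.055) = 1/186.01 = 0.005376
[CO3²⁻] = α₂ × DIC = 0.005376 × 3.48 = 0.01871 mmol/kg = 18.71 μmol/kg
Ksp = 10^(−6.32) = 4.786×10^-7
Ω = [Ca²⁺][CO3²⁻]/Ksp = (8.07×10^-3)(1.871×10^-5) / 4.786×10^-7 = 0.315

Ω = 0.315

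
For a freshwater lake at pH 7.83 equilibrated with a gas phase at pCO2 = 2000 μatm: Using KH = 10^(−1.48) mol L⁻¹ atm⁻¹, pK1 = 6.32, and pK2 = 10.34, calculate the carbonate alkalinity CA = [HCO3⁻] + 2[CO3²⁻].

[CO2*] = KH · pCO2 = 10^(−1.48) × 2000×10^-6 = 6.623×10^-5 mol/L
α₀ = 1/(1 + K1/[H⁺] + K1K2/[H⁺]²) = 1/(1 + 10^+1.51 + 10^-1.00) = 0.02989
DIC = [CO2*]/α₀ = 6.623×10^-5 / 0.02989 = 2.216 mmol/L
CA = (α₁ + 2α₂)·DIC = (0.9671 + 2×0.002989) × 2.216 = 2.16 mmol/L

CA = 2.16 mmol/L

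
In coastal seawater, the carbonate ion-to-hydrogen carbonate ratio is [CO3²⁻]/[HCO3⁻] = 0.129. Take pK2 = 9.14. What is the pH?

pH = 8.25

From K2 = [H⁺][CO3²⁻]/[HCO3⁻]:  pH = pK2 + log₁₀([CO3²⁻]/[HCO3⁻])
log₁₀(0.129) = -0.889
pH = 9.14 + (-0.889) = 8.25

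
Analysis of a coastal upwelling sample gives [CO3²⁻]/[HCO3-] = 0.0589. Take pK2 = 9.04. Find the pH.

From K2 = [H⁺][CO3²⁻]/[HCO3-]:  pH = pK2 + log₁₀([CO3²⁻]/[HCO3-])
log₁₀(0.0589) = -1.230
pH = 9.04 + (-1.230) = 7.81

pH = 7.81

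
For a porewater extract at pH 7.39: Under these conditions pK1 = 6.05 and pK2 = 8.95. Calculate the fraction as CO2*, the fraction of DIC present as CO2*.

α₀ = 1 / (1 + K1/[H⁺] + K1K2/[H⁺]²) = 1 / (1 + 10^+1.34 + 10^-0.22)
   = 1 / (1 + 21.878 + 0.60256) = 1/23.480 = 0.04259

α₀ = 0.0426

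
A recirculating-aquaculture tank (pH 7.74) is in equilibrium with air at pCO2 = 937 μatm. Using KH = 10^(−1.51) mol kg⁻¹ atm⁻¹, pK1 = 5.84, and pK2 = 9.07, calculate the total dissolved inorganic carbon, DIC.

[CO2*] = KH · pCO2 = 10^(−1.51) × 937×10^-6 = 2.896×10^-5 mol/kg
α₀ = 1/(1 + K1/[H⁺] + K1K2/[H⁺]²) = 1/(1 + 10^+1.90 + 10^+0.57) = 0.01188
DIC = [CO2*]/α₀ = 2.896×10^-5 / 0.01188 = 2.44 mmol/kg

DIC = 2.44 mmol/kg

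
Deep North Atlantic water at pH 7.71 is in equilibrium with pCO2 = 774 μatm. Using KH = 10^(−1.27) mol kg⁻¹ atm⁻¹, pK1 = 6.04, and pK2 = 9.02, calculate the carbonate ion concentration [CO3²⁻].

[CO3²⁻] = 0.0952 mmol/kg

[CO2*] = KH · pCO2 = 10^(−1.27) × 774×10^-6 = 4.157×10^-5 mol/kg
α₀ = 1/(1 + K1/[H⁺] + K1K2/[H⁺]²) = 1/(1 + 10^+1.67 + 10^+0.36) = 0.01997
DIC = [CO2*]/α₀ = 4.157×10^-5 / 0.01997 = 2.081 mmol/kg
[CO3²⁻] = α₂·DIC; α₂ = 0.04576, so [CO3²⁻] = 0.04576 × 2.081 = 0.0952 mmol/kg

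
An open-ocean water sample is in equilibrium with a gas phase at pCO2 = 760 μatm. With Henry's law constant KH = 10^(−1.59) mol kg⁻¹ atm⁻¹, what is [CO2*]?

KH = 10^(−1.59) = 2.570×10^-2 mol kg⁻¹ atm⁻¹
[CO2*] = KH · pCO2 = 2.570×10^-2 × 760×10^-6 atm = 1.95×10^-5 mol/kg

[CO2*] = 19.5 μmol/kg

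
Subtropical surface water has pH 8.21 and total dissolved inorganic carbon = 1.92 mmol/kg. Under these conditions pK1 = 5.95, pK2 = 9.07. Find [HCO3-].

α₁ = 1 / (1 + [H⁺]/K1 + K2/[H⁺]) = 1 / (1 + 10^-2.26 + 10^-0.86)
   = 1 / (1 + 0.0054954 + 0.13804) = 1/1.1435 = 0.8745
[HCO3⁻] = α₁ × DIC = 0.8745 × 1.92 = 1.68 mmol/kg

[HCO3⁻] = 1.68 mmol/kg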